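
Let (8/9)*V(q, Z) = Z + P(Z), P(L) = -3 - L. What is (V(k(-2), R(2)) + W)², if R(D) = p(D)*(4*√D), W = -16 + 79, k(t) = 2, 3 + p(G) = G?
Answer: 227529/64 ≈ 3555.1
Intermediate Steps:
p(G) = -3 + G
W = 63
R(D) = 4*√D*(-3 + D) (R(D) = (-3 + D)*(4*√D) = 4*√D*(-3 + D))
V(q, Z) = -27/8 (V(q, Z) = 9*(Z + (-3 - Z))/8 = (9/8)*(-3) = -27/8)
(V(k(-2), R(2)) + W)² = (-27/8 + 63)² = (477/8)² = 227529/64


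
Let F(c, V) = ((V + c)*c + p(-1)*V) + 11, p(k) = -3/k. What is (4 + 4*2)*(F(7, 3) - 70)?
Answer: 240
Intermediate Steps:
F(c, V) = 11 + 3*V + c*(V + c) (F(c, V) = ((V + c)*c + (-3/(-1))*V) + 11 = (c*(V + c) + (-3*(-1))*V) + 11 = (c*(V + c) + 3*V) + 11 = (3*V + c*(V + c)) + 11 = 11 + 3*V + c*(V + c))
(4 + 4*2)*(F(7, 3) - 70) = (4 + 4*2)*((11 + 7² + 3*3 + 3*7) - 70) = (4 + 8)*((11 + 49 + 9 + 21) - 70) = 12*(90 - 70) = 12*20 = 240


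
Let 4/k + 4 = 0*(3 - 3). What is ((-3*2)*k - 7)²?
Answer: 1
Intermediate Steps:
k = -1 (k = 4/(-4 + 0*(3 - 3)) = 4/(-4 + 0*0) = 4/(-4 + 0) = 4/(-4) = 4*(-¼) = -1)
((-3*2)*k - 7)² = (-3*2*(-1) - 7)² = (-6*(-1) - 7)² = (6 - 7)² = (-1)² = 1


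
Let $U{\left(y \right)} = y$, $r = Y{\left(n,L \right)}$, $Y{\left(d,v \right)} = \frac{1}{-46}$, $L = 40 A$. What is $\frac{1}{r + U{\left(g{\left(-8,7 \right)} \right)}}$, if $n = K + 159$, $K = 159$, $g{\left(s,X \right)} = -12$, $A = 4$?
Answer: $- \frac{46}{553} \approx -0.083183$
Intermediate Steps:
$n = 318$ ($n = 159 + 159 = 318$)
$L = 160$ ($L = 40 \cdot 4 = 160$)
$Y{\left(d,v \right)} = - \frac{1}{46}$
$r = - \frac{1}{46} \approx -0.021739$
$\frac{1}{r + U{\left(g{\left(-8,7 \right)} \right)}} = \frac{1}{- \frac{1}{46} - 12} = \frac{1}{- \frac{553}{46}} = - \frac{46}{553}$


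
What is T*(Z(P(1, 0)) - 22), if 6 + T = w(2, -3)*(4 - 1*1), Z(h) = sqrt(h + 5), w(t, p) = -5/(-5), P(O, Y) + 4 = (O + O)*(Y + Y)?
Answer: 63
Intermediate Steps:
P(O, Y) = -4 + 4*O*Y (P(O, Y) = -4 + (O + O)*(Y + Y) = -4 + (2*O)*(2*Y) = -4 + 4*O*Y)
w(t, p) = 1 (w(t, p) = -5*(-1/5) = 1)
Z(h) = sqrt(5 + h)
T = -3 (T = -6 + 1*(4 - 1*1) = -6 + 1*(4 - 1) = -6 + 1*3 = -6 + 3 = -3)
T*(Z(P(1, 0)) - 22) = -3*(sqrt(5 + (-4 + 4*1*0)) - 22) = -3*(sqrt(5 + (-4 + 0)) - 22) = -3*(sqrt(5 - 4) - 22) = -3*(sqrt(1) - 22) = -3*(1 - 22) = -3*(-21) = 63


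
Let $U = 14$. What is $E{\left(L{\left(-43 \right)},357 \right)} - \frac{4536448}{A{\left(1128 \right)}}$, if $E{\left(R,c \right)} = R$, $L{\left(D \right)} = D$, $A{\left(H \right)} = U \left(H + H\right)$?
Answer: $- \frac{26315}{141} \approx -186.63$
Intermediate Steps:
$A{\left(H \right)} = 28 H$ ($A{\left(H \right)} = 14 \left(H + H\right) = 14 \cdot 2 H = 28 H$)
$E{\left(L{\left(-43 \right)},357 \right)} - \frac{4536448}{A{\left(1128 \right)}} = -43 - \frac{4536448}{28 \cdot 1128} = -43 - \frac{4536448}{31584} = -43 - \frac{20252}{141} = - \frac{26315}{141}$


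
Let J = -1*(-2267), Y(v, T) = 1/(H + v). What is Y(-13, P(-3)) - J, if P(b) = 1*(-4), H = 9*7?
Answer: -113349/50 ≈ -2267.0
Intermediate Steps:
H = 63
P(b) = -4
Y(v, T) = 1/(63 + v)
J = 2267
Y(-13, P(-3)) - J = 1/(63 - 13) - 1*2267 = 1/50 - 2267 = -113349/50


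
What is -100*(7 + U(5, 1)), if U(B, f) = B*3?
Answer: -2200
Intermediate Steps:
U(B, f) = 3*B
-100*(7 + U(5, 1)) = -100*(7 + 3*5) = -100*(7 + 15) = -100*22 = -2200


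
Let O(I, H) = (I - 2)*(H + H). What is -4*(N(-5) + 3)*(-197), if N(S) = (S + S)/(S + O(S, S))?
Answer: 29156/13 ≈ 2242.8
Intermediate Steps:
O(I, H) = 2*H*(-2 + I) (O(I, H) = (-2 + I)*(2*H) = 2*H*(-2 + I))
N(S) = 2*S/(S + 2*S*(-2 + S)) (N(S) = (S + S)/(S + 2*S*(-2 + S)) = (2*S)/(S + 2*S*(-2 + S)) = 2*S/(S + 2*S*(-2 + S)))
-4*(N(-5) + 3)*(-197) = -4*(2/(-3 + 2*(-5)) + 3)*(-197) = -4*(2/(-3 - 10) + 3)*(-197) = -4*(2/(-13) + 3)*(-197) = -4*(2*(-1/13) + 3)*(-197) = -4*(-2/13 + 3)*(-197) = -4*37/13*(-197) = -148/13*(-197) = 29156/13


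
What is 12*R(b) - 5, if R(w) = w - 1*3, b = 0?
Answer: -41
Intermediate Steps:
R(w) = -3 + w (R(w) = w - 3 = -3 + w)
12*R(b) - 5 = 12*(-3 + 0) - 5 = 12*(-3) - 5 = -36 - 5 = -41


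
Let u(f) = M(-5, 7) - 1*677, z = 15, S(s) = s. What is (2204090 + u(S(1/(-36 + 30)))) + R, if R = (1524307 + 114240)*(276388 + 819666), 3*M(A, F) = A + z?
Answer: 5387814590863/3 ≈ 1.7959e+12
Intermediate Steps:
M(A, F) = 5 + A/3 (M(A, F) = (A + 15)/3 = (15 + A)/3 = 5 + A/3)
R = 1795935993538 (R = 1638547*1096054 = 1795935993538)
u(f) = -2021/3 (u(f) = (5 + (⅓)*(-5)) - 1*677 = (5 - 5/3) - 677 = 10/3 - 677 = -2021/3)
(2204090 + u(S(1/(-36 + 30)))) + R = (2204090 - 2021/3) + 1795935993538 = 6610249/3 + 1795935993538 = 5387814590863/3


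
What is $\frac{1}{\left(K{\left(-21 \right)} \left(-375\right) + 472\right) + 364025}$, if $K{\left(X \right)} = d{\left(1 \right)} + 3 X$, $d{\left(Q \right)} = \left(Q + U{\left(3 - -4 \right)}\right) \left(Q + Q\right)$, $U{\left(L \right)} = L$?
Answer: $\frac{1}{382122} \approx 2.617 \cdot 10^{-6}$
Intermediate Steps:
$d{\left(Q \right)} = 2 Q \left(7 + Q\right)$ ($d{\left(Q \right)} = \left(Q + \left(3 - -4\right)\right) \left(Q + Q\right) = \left(Q + \left(3 + 4\right)\right) 2 Q = \left(Q + 7\right) 2 Q = \left(7 + Q\right) 2 Q = 2 Q \left(7 + Q\right)$)
$K{\left(X \right)} = 16 + 3 X$ ($K{\left(X \right)} = 2 \cdot 1 \left(7 + 1\right) + 3 X = 2 \cdot 1 \cdot 8 + 3 X = 16 + 3 X$)
$\frac{1}{\left(K{\left(-21 \right)} \left(-375\right) + 472\right) + 364025} = \frac{1}{\left(\left(16 + 3 \left(-21\right)\right) \left(-375\right) + 472\right) + 364025} = \frac{1}{\left(\left(16 - 63\right) \left(-375\right) + 472\right) + 364025} = \frac{1}{\left(\left(-47\right) \left(-375\right) + 472\right) + 364025} = \frac{1}{\left(17625 + 472\right) + 364025} = \frac{1}{18097 + 364025} = \frac{1}{382122}$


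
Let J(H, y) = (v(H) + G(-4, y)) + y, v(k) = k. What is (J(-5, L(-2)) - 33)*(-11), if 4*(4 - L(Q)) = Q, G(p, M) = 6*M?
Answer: 143/2 ≈ 71.500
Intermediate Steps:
L(Q) = 4 - Q/4
J(H, y) = H + 7*y (J(H, y) = (H + 6*y) + y = H + 7*y)
(J(-5, L(-2)) - 33)*(-11) = ((-5 + 7*(4 - ¼*(-2))) - 33)*(-11) = ((-5 + 7*(4 + ½)) - 33)*(-11) = ((-5 + 7*(9/2)) - 33)*(-11) = ((-5 + 63/2) - 33)*(-11) = (53/2 - 33)*(-11) = -13/2*(-11) = 143/2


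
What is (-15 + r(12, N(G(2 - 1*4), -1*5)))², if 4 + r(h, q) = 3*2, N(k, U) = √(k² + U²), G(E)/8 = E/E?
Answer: 169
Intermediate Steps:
G(E) = 8 (G(E) = 8*(E/E) = 8*1 = 8)
N(k, U) = √(U² + k²)
r(h, q) = 2 (r(h, q) = -4 + 3*2 = -4 + 6 = 2)
(-15 + r(12, N(G(2 - 1*4), -1*5)))² = (-15 + 2)² = (-13)² = 169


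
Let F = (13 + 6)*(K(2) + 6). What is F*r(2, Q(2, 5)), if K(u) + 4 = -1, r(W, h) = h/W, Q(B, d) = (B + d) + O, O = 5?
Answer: 114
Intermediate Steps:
Q(B, d) = 5 + B + d (Q(B, d) = (B + d) + 5 = 5 + B + d)
K(u) = -5 (K(u) = -4 - 1 = -5)
F = 19 (F = (13 + 6)*(-5 + 6) = 19*1 = 19)
F*r(2, Q(2, 5)) = 19*((5 + 2 + 5)/2) = 19*(12*(½)) = 19*6 = 114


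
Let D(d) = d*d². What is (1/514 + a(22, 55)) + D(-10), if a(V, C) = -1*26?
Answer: -527363/514 ≈ -1026.0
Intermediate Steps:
D(d) = d³
a(V, C) = -26
(1/514 + a(22, 55)) + D(-10) = (1/514 - 26) + (-10)³ = (1/514 - 26) - 1000 = -13363/514 - 1000 = -527363/514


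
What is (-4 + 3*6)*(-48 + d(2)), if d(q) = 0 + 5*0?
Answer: -672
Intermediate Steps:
d(q) = 0 (d(q) = 0 + 0 = 0)
(-4 + 3*6)*(-48 + d(2)) = (-4 + 3*6)*(-48 + 0) = (-4 + 18)*(-48) = 14*(-48) = -672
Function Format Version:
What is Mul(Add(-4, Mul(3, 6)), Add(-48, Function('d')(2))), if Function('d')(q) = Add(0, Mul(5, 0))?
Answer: -672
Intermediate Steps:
Function('d')(q) = 0 (Function('d')(q) = Add(0, 0) = 0)
Mul(Add(-4, Mul(3, 6)), Add(-48, Function('d')(2))) = Mul(Add(-4, Mul(3, 6)), Add(-48, 0)) = Mul(Add(-4, 18), -48) = Mul(14, -48) = -672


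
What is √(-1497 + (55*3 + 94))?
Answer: I*√1238 ≈ 35.185*I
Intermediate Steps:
√(-1497 + (55*3 + 94)) = √(-1497 + (165 + 94)) = √(-1497 + 259) = √(-1238) = I*√1238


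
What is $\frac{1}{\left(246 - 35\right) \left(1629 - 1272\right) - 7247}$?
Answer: $\frac{1}{68080} \approx 1.4689 \cdot 10^{-5}$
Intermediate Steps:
$\frac{1}{\left(246 - 35\right) \left(1629 - 1272\right) - 7247} = \frac{1}{211 \cdot 357 - 7247} = \frac{1}{75327 - 7247} = \frac{1}{68080}$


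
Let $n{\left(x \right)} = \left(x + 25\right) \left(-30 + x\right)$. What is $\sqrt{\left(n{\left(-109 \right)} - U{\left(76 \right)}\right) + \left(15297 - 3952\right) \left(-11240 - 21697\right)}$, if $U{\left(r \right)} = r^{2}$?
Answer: $i \sqrt{373664365} \approx 19330.0 i$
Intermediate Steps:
$n{\left(x \right)} = \left(-30 + x\right) \left(25 + x\right)$ ($n{\left(x \right)} = \left(25 + x\right) \left(-30 + x\right) = \left(-30 + x\right) \left(25 + x\right)$)
$\sqrt{\left(n{\left(-109 \right)} - U{\left(76 \right)}\right) + \left(15297 - 3952\right) \left(-11240 - 21697\right)} = \sqrt{\left(\left(-750 + \left(-109\right)^{2} - -545\right) - 76^{2}\right) + \left(15297 - 3952\right) \left(-11240 - 21697\right)} = \sqrt{\left(\left(-750 + 11881 + 545\right) - 5776\right) + 11345 \left(-32937\right)} = \sqrt{\left(11676 - 5776\right) - 373670265} = \sqrt{5900 - 373670265} = \sqrt{-373664365} = i \sqrt{373664365}$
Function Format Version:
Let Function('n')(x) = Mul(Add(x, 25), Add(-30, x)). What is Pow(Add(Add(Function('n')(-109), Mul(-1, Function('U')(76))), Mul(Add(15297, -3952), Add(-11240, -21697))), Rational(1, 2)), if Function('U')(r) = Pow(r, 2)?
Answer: Mul(I, Pow(373664365, Rational(1, 2))) ≈ Mul(19330., I)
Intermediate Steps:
Function('n')(x) = Mul(Add(-30, x), Add(25, x)) (Function('n')(x) = Mul(Add(25, x), Add(-30, x)) = Mul(Add(-30, x), Add(25, x)))
Pow(Add(Add(Function('n')(-109), Mul(-1, Function('U')(76))), Mul(Add(15297, -3952), Add(-11240, -21697))), Rational(1, 2)) = Pow(Add(Add(Add(-750, Pow(-109, 2), Mul(-5, -109)), Mul(-1, Pow(76, 2))), Mul(Add(15297, -3952), Add(-11240, -21697))), Rational(1, 2)) = Pow(Add(Add(Add(-750, 11881, 545), Mul(-1, 5776)), Mul(11345, -32937)), Rational(1, 2)) = Pow(Add(Add(11676, -5776), -373670265), Rational(1, 2)) = Pow(Add(5900, -373670265), Rational(1, 2)) = Pow(-373664365, Rational(1, 2)) = Mul(I, Pow(373664365, Rational(1, 2)))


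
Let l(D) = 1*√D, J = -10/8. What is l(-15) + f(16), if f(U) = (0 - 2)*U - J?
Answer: -123/4 + I*√15 ≈ -30.75 + 3.873*I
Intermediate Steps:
J = -5/4 (J = -10*⅛ = -5/4 ≈ -1.2500)
f(U) = 5/4 - 2*U (f(U) = (0 - 2)*U - 1*(-5/4) = -2*U + 5/4 = 5/4 - 2*U)
l(D) = √D
l(-15) + f(16) = √(-15) + (5/4 - 2*16) = I*√15 + (5/4 - 32) = I*√15 - 123/4 = -123/4 + I*√15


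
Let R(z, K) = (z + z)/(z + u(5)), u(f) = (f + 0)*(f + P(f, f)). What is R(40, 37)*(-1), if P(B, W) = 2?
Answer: -16/15 ≈ -1.0667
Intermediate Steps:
u(f) = f*(2 + f) (u(f) = (f + 0)*(f + 2) = f*(2 + f))
R(z, K) = 2*z/(35 + z) (R(z, K) = (z + z)/(z + 5*(2 + 5)) = (2*z)/(z + 5*7) = (2*z)/(z + 35) = (2*z)/(35 + z) = 2*z/(35 + z))
R(40, 37)*(-1) = (2*40/(35 + 40))*(-1) = (2*40/75)*(-1) = (2*40*(1/75))*(-1) = (16/15)*(-1) = -16/15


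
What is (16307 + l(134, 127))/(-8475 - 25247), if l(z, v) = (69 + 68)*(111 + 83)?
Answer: -42885/33722 ≈ -1.2717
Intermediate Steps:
l(z, v) = 26578 (l(z, v) = 137*194 = 26578)
(16307 + l(134, 127))/(-8475 - 25247) = (16307 + 26578)/(-8475 - 25247) = 42885/(-33722) = 42885*(-1/33722) = -42885/33722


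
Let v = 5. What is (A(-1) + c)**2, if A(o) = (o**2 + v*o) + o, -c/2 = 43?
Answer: 8281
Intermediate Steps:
c = -86 (c = -2*43 = -86)
A(o) = o**2 + 6*o (A(o) = (o**2 + 5*o) + o = o**2 + 6*o)
(A(-1) + c)**2 = (-(6 - 1) - 86)**2 = (-1*5 - 86)**2 = (-5 - 86)**2 = (-91)**2 = 8281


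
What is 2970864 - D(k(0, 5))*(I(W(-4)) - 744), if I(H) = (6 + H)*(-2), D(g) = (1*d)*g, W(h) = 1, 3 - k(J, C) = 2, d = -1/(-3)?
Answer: 8913350/3 ≈ 2.9711e+6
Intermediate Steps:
d = ⅓ (d = -1*(-⅓) = ⅓ ≈ 0.33333)
k(J, C) = 1 (k(J, C) = 3 - 1*2 = 3 - 2 = 1)
D(g) = g/3 (D(g) = (1*(⅓))*g = g/3)
I(H) = -12 - 2*H
2970864 - D(k(0, 5))*(I(W(-4)) - 744) = 2970864 - (⅓)*1*((-12 - 2*1) - 744) = 2970864 - ((-12 - 2) - 744)/3 = 2970864 - (-14 - 744)/3 = 2970864 - (-758)/3 = 2970864 - 1*(-758/3) = 2970864 + 758/3 = 8913350/3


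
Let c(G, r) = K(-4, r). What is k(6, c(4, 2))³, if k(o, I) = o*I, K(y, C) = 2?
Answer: 1728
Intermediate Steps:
c(G, r) = 2
k(o, I) = I*o
k(6, c(4, 2))³ = (2*6)³ = 12³ = 1728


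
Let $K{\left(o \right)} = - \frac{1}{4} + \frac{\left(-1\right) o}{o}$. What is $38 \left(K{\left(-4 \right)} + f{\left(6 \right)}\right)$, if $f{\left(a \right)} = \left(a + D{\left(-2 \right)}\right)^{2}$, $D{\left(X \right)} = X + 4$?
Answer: $\frac{4769}{2} \approx 2384.5$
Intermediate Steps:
$K{\left(o \right)} = - \frac{5}{4}$ ($K{\left(o \right)} = \left(-1\right) \frac{1}{4} - 1 = - \frac{1}{4} - 1 = - \frac{5}{4}$)
$D{\left(X \right)} = 4 + X$
$f{\left(a \right)} = \left(2 + a\right)^{2}$ ($f{\left(a \right)} = \left(a + \left(4 - 2\right)\right)^{2} = \left(a + 2\right)^{2} = \left(2 + a\right)^{2}$)
$38 \left(K{\left(-4 \right)} + f{\left(6 \right)}\right) = 38 \left(- \frac{5}{4} + \left(2 + 6\right)^{2}\right) = 38 \left(- \frac{5}{4} + 8^{2}\right) = 38 \left(- \frac{5}{4} + 64\right) = 38 \cdot \frac{251}{4} = \frac{4769}{2}$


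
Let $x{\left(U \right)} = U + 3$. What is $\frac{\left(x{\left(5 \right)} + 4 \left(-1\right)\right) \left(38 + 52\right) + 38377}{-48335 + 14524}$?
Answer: $- \frac{38737}{33811} \approx -1.1457$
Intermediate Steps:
$x{\left(U \right)} = 3 + U$
$\frac{\left(x{\left(5 \right)} + 4 \left(-1\right)\right) \left(38 + 52\right) + 38377}{-48335 + 14524} = \frac{\left(\left(3 + 5\right) + 4 \left(-1\right)\right) \left(38 + 52\right) + 38377}{-48335 + 14524} = \frac{\left(8 - 4\right) 90 + 38377}{-33811} = \left(4 \cdot 90 + 38377\right) \left(- \frac{1}{33811}\right) = \left(360 + 38377\right) \left(- \frac{1}{33811}\right) = 38737 \left(- \frac{1}{33811}\right) = - \frac{38737}{33811}$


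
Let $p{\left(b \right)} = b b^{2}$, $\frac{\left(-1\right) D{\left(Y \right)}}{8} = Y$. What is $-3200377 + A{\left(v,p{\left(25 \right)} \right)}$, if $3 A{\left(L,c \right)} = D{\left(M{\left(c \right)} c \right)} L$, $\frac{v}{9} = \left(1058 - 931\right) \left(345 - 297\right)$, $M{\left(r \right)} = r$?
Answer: $-35718753200377$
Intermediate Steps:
$D{\left(Y \right)} = - 8 Y$
$v = 54864$ ($v = 9 \left(1058 - 931\right) \left(345 - 297\right) = 9 \cdot 127 \cdot 48 = 9 \cdot 6096 = 54864$)
$p{\left(b \right)} = b^{3}$
$A{\left(L,c \right)} = - \frac{8 L c^{2}}{3}$ ($A{\left(L,c \right)} = \frac{- 8 c c L}{3} = \frac{- 8 c^{2} L}{3} = \frac{\left(-8\right) L c^{2}}{3} = - \frac{8 L c^{2}}{3}$)
$-3200377 + A{\left(v,p{\left(25 \right)} \right)} = -3200377 - 146304 \left(25^{3}\right)^{2} = -3200377 - 146304 \cdot 15625^{2} = -3200377 - 146304 \cdot 244140625 = -3200377 - 35718750000000 = -35718753200377$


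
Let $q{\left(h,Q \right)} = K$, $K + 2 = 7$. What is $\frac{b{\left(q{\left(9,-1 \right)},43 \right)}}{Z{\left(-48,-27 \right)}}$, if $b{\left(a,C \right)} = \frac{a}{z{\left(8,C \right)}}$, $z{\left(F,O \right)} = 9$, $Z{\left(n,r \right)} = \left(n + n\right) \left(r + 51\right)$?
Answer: $- \frac{5}{20736} \approx -0.00024113$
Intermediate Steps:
$Z{\left(n,r \right)} = 2 n \left(51 + r\right)$
$K = 5$ ($K = -2 + 7 = 5$)
$q{\left(h,Q \right)} = 5$
$b{\left(a,C \right)} = \frac{a}{9}$
$\frac{b{\left(q{\left(9,-1 \right)},43 \right)}}{Z{\left(-48,-27 \right)}} = \frac{\frac{1}{9} \cdot 5}{2 \left(-48\right) \left(51 - 27\right)} = \frac{5}{9 \cdot 2 \left(-48\right) 24} = \frac{5}{9 \left(-2304\right)} = \frac{5}{9} \left(- \frac{1}{2304}\right) = - \frac{5}{20736}$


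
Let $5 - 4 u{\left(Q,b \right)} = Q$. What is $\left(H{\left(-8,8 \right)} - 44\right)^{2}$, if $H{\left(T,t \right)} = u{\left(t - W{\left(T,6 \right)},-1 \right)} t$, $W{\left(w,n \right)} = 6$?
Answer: $1444$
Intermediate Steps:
$u{\left(Q,b \right)} = \frac{5}{4} - \frac{Q}{4}$
$H{\left(T,t \right)} = t \left(\frac{11}{4} - \frac{t}{4}\right)$ ($H{\left(T,t \right)} = \left(\frac{5}{4} - \frac{t - 6}{4}\right) t = \left(\frac{5}{4} - \frac{-6 + t}{4}\right) t = \left(\frac{5}{4} - \left(- \frac{3}{2} + \frac{t}{4}\right)\right) t = \left(\frac{11}{4} - \frac{t}{4}\right) t = t \left(\frac{11}{4} - \frac{t}{4}\right)$)
$\left(H{\left(-8,8 \right)} - 44\right)^{2} = \left(\frac{1}{4} \cdot 8 \left(11 - 8\right) - 44\right)^{2} = \left(\frac{1}{4} \cdot 8 \cdot 3 - 44\right)^{2} = \left(6 - 44\right)^{2} = \left(-38\right)^{2} = 1444$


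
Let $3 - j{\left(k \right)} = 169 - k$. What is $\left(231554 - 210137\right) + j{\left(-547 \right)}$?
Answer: $20704$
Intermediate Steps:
$j{\left(k \right)} = -166 + k$ ($j{\left(k \right)} = 3 - \left(169 - k\right) = 3 + \left(-169 + k\right) = -166 + k$)
$\left(231554 - 210137\right) + j{\left(-547 \right)} = \left(231554 - 210137\right) - 713 = 21417 - 713 = 20704$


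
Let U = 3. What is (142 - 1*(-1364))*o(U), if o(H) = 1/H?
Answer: 502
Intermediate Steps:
(142 - 1*(-1364))*o(U) = (142 - 1*(-1364))/3 = (142 + 1364)*(⅓) = 1506*(⅓) = 502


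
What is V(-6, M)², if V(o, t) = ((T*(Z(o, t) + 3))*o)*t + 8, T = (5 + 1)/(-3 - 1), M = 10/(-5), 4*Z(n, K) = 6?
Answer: 5329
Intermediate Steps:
Z(n, K) = 3/2 (Z(n, K) = (¼)*6 = 3/2)
M = -2 (M = 10*(-⅕) = -2)
T = -3/2 (T = 6/(-4) = 6*(-¼) = -3/2 ≈ -1.5000)
V(o, t) = 8 - 27*o*t/4 (V(o, t) = ((-3*(3/2 + 3)/2)*o)*t + 8 = ((-3/2*9/2)*o)*t + 8 = (-27*o/4)*t + 8 = -27*o*t/4 + 8 = 8 - 27*o*t/4)
V(-6, M)² = (8 - 27/4*(-6)*(-2))² = (8 - 81)² = (-73)² = 5329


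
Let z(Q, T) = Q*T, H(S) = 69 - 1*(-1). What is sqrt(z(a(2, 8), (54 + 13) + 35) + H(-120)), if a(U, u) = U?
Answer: sqrt(274) ≈ 16.553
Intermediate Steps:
H(S) = 70 (H(S) = 69 + 1 = 70)
sqrt(z(a(2, 8), (54 + 13) + 35) + H(-120)) = sqrt(2*((54 + 13) + 35) + 70) = sqrt(2*(67 + 35) + 70) = sqrt(2*102 + 70) = sqrt(204 + 70) = sqrt(274)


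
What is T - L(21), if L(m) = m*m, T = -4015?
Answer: -4456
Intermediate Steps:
L(m) = m²
T - L(21) = -4015 - 1*21² = -4015 - 1*441 = -4015 - 441 = -4456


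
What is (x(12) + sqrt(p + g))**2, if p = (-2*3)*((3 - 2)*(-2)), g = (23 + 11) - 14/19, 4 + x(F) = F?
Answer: 2076/19 + 32*sqrt(4085)/19 ≈ 216.91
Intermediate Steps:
x(F) = -4 + F
g = 632/19 (g = 34 - 14*1/19 = 34 - 14/19 = 632/19 ≈ 33.263)
p = 12 (p = -6*(-2) = 12)
(x(12) + sqrt(p + g))**2 = ((-4 + 12) + sqrt(12 + 632/19))**2 = (8 + sqrt(860/19))**2 = (8 + 2*sqrt(4085)/19)**2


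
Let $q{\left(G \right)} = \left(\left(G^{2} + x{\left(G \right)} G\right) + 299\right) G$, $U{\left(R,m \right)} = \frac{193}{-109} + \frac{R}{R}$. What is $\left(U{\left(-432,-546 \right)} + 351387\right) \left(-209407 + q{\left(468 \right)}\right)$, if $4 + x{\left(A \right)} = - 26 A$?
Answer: $- \frac{98185877324781729}{109} \approx -9.0079 \cdot 10^{14}$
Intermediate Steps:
$x{\left(A \right)} = -4 - 26 A$
$U{\left(R,m \right)} = - \frac{84}{109}$ ($U{\left(R,m \right)} = 193 \left(- \frac{1}{109}\right) + 1 = - \frac{193}{109} + 1 = - \frac{84}{109}$)
$q{\left(G \right)} = G \left(299 + G^{2} + G \left(-4 - 26 G\right)\right)$ ($q{\left(G \right)} = \left(\left(G^{2} + \left(-4 - 26 G\right) G\right) + 299\right) G = \left(\left(G^{2} + G \left(-4 - 26 G\right)\right) + 299\right) G = \left(299 + G^{2} + G \left(-4 - 26 G\right)\right) G = G \left(299 + G^{2} + G \left(-4 - 26 G\right)\right)$)
$\left(U{\left(-432,-546 \right)} + 351387\right) \left(-209407 + q{\left(468 \right)}\right) = \left(- \frac{84}{109} + 351387\right) \left(-209407 + 468 \left(299 - 25 \cdot 468^{2} - 1872\right)\right) = \frac{38301099 \left(-209407 + 468 \left(299 - 5475600 - 1872\right)\right)}{109} = \frac{38301099 \left(-209407 + 468 \left(-5477173\right)\right)}{109} = \frac{38301099 \left(-209407 - 2563316964\right)}{109} = \frac{38301099}{109} \left(-2563526371\right) = - \frac{98185877324781729}{109}$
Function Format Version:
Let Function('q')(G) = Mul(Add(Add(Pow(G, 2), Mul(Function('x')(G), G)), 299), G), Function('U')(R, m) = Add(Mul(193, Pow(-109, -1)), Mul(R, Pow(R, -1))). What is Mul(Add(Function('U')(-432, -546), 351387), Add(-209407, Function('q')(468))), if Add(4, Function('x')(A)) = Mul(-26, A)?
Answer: Rational(-98185877324781729, 109) ≈ -9.0079e+14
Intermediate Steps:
Function('x')(A) = Add(-4, Mul(-26, A))
Function('U')(R, m) = Rational(-84, 109) (Function('U')(R, m) = Add(Mul(193, Rational(-1, 109)), 1) = Add(Rational(-193, 109), 1) = Rational(-84, 109))
Function('q')(G) = Mul(G, Add(299, Pow(G, 2), Mul(G, Add(-4, Mul(-26, G))))) (Function('q')(G) = Mul(Add(Add(Pow(G, 2), Mul(Add(-4, Mul(-26, G)), G)), 299), G) = Mul(Add(Add(Pow(G, 2), Mul(G, Add(-4, Mul(-26, G)))), 299), G) = Mul(Add(299, Pow(G, 2), Mul(G, Add(-4, Mul(-26, G)))), G) = Mul(G, Add(299, Pow(G, 2), Mul(G, Add(-4, Mul(-26, G))))))
Mul(Add(Function('U')(-432, -546), 351387), Add(-209407, Function('q')(468))) = Mul(Add(Rational(-84, 109), 351387), Add(-209407, Mul(468, Add(299, Mul(-25, Pow(468, 2)), Mul(-4, 468))))) = Mul(Rational(38301099, 109), Add(-209407, Mul(468, Add(299, Mul(-25, 219024), -1872)))) = Mul(Rational(38301099, 109), Add(-209407, Mul(468, Add(299, -5475600, -1872)))) = Mul(Rational(38301099, 109), Add(-209407, Mul(468, -5477173))) = Mul(Rational(38301099, 109), Add(-209407, -2563316964)) = Mul(Rational(38301099, 109), -2563526371) = Rational(-98185877324781729, 109)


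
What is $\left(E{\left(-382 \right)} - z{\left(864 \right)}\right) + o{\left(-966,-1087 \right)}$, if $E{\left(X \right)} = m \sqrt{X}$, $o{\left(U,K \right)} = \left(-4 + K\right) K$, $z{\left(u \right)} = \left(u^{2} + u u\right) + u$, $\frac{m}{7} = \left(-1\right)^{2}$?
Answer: $-307939 + 7 i \sqrt{382} \approx -3.0794 \cdot 10^{5} + 136.81 i$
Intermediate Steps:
$m = 7$ ($m = 7 \left(-1\right)^{2} = 7 \cdot 1 = 7$)
$z{\left(u \right)} = u + 2 u^{2}$ ($z{\left(u \right)} = \left(u^{2} + u^{2}\right) + u = 2 u^{2} + u = u + 2 u^{2}$)
$o{\left(U,K \right)} = K \left(-4 + K\right)$
$E{\left(X \right)} = 7 \sqrt{X}$
$\left(E{\left(-382 \right)} - z{\left(864 \right)}\right) + o{\left(-966,-1087 \right)} = \left(7 \sqrt{-382} - 864 \left(1 + 2 \cdot 864\right)\right) - 1087 \left(-4 - 1087\right) = \left(7 i \sqrt{382} - 864 \left(1 + 1728\right)\right) - -1185917 = \left(7 i \sqrt{382} - 864 \cdot 1729\right) + 1185917 = \left(7 i \sqrt{382} - 1493856\right) + 1185917 = \left(-1493856 + 7 i \sqrt{382}\right) + 1185917 = -307939 + 7 i \sqrt{382}$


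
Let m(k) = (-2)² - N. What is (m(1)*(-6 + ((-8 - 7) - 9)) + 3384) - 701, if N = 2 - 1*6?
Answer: 2443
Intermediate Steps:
N = -4 (N = 2 - 6 = -4)
m(k) = 8 (m(k) = (-2)² - 1*(-4) = 4 + 4 = 8)
(m(1)*(-6 + ((-8 - 7) - 9)) + 3384) - 701 = (8*(-6 + ((-8 - 7) - 9)) + 3384) - 701 = (8*(-6 + (-15 - 9)) + 3384) - 701 = (8*(-6 - 24) + 3384) - 701 = (8*(-30) + 3384) - 701 = (-240 + 3384) - 701 = 3144 - 701 = 2443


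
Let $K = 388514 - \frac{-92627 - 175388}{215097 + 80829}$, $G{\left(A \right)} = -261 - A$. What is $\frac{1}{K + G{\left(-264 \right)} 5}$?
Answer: $\frac{295926}{114976100869} \approx 2.5738 \cdot 10^{-6}$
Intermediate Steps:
$K = \frac{114971661979}{295926}$ ($K = 388514 - - \frac{268015}{295926} = 388514 + \frac{268015}{295926} = \frac{114971661979}{295926} \approx 3.8852 \cdot 10^{5}$)
$\frac{1}{K + G{\left(-264 \right)} 5} = \frac{1}{\frac{114971661979}{295926} + \left(-261 - -264\right) 5} = \frac{1}{\frac{114971661979}{295926} + \left(-261 + 264\right) 5} = \frac{1}{\frac{114971661979}{295926} + 3 \cdot 5} = \frac{1}{\frac{114971661979}{295926} + 15} = \frac{1}{\frac{114976100869}{295926}} = \frac{295926}{114976100869}$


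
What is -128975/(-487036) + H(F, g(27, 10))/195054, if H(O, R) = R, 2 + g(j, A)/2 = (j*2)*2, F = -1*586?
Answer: 1148197331/4318105452 ≈ 0.26590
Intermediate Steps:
F = -586
g(j, A) = -4 + 8*j (g(j, A) = -4 + 2*((j*2)*2) = -4 + 2*((2*j)*2) = -4 + 2*(4*j) = -4 + 8*j)
-128975/(-487036) + H(F, g(27, 10))/195054 = -128975/(-487036) + (-4 + 8*27)/195054 = -128975*(-1/487036) + (-4 + 216)*(1/195054) = 11725/44276 + 212*(1/195054) = 11725/44276 + 106/97527 = 1148197331/4318105452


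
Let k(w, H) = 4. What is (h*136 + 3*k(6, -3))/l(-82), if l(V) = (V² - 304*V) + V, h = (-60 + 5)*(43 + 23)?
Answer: -35262/2255 ≈ -15.637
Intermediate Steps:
h = -3630 (h = -55*66 = -3630)
l(V) = V² - 303*V
(h*136 + 3*k(6, -3))/l(-82) = (-3630*136 + 3*4)/((-82*(-303 - 82))) = (-493680 + 12)/((-82*(-385))) = -493668/31570 = -493668*1/31570 = -35262/2255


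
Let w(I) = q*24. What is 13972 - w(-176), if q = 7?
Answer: 13804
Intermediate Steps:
w(I) = 168 (w(I) = 7*24 = 168)
13972 - w(-176) = 13972 - 1*168 = 13972 - 168 = 13804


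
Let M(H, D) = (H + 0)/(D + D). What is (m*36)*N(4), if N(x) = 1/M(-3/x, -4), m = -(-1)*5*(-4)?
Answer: -7680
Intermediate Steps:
M(H, D) = H/(2*D) (M(H, D) = H/((2*D)) = H*(1/(2*D)) = H/(2*D))
m = -20 (m = -1*(-5)*(-4) = 5*(-4) = -20)
N(x) = 8*x/3 (N(x) = 1/((1/2)*(-3/x)/(-4)) = 1/((1/2)*(-3/x)*(-1/4)) = 1/(3/(8*x)) = 8*x/3)
(m*36)*N(4) = (-20*36)*((8/3)*4) = -720*32/3 = -7680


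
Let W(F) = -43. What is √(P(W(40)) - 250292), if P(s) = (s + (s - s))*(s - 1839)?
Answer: I*√169366 ≈ 411.54*I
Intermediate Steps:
P(s) = s*(-1839 + s) (P(s) = (s + 0)*(-1839 + s) = s*(-1839 + s))
√(P(W(40)) - 250292) = √(-43*(-1839 - 43) - 250292) = √(-43*(-1882) - 250292) = √(80926 - 250292) = √(-169366) = I*√169366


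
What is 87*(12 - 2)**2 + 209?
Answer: 8909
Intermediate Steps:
87*(12 - 2)**2 + 209 = 87*10**2 + 209 = 87*100 + 209 = 8700 + 209 = 8909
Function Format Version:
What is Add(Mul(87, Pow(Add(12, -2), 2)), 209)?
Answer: 8909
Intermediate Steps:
Add(Mul(87, Pow(Add(12, -2), 2)), 209) = Add(Mul(87, Pow(10, 2)), 209) = Add(Mul(87, 100), 209) = Add(8700, 209) = 8909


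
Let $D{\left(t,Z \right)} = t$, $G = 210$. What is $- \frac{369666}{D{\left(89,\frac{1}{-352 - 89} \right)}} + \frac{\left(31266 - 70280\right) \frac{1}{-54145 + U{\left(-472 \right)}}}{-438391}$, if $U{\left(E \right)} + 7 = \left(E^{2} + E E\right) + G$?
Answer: $- \frac{31733111597574955}{7639996462587} \approx -4153.5$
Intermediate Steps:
$U{\left(E \right)} = 203 + 2 E^{2}$ ($U{\left(E \right)} = -7 + \left(\left(E^{2} + E E\right) + 210\right) = -7 + \left(\left(E^{2} + E^{2}\right) + 210\right) = -7 + \left(2 E^{2} + 210\right) = -7 + \left(210 + 2 E^{2}\right) = 203 + 2 E^{2}$)
$- \frac{369666}{D{\left(89,\frac{1}{-352 - 89} \right)}} + \frac{\left(31266 - 70280\right) \frac{1}{-54145 + U{\left(-472 \right)}}}{-438391} = - \frac{369666}{89} + \frac{\left(31266 - 70280\right) \frac{1}{-54145 + \left(203 + 2 \left(-472\right)^{2}\right)}}{-438391} = \left(-369666\right) \frac{1}{89} + - \frac{39014}{-54145 + \left(203 + 2 \cdot 222784\right)} \left(- \frac{1}{438391}\right) = - \frac{369666}{89} + - \frac{39014}{-54145 + \left(203 + 445568\right)} \left(- \frac{1}{438391}\right) = - \frac{369666}{89} + - \frac{39014}{-54145 + 445771} \left(- \frac{1}{438391}\right) = - \frac{369666}{89} + - \frac{39014}{391626} \left(- \frac{1}{438391}\right) = - \frac{369666}{89} + \left(-39014\right) \frac{1}{391626} \left(- \frac{1}{438391}\right) = - \frac{369666}{89} - - \frac{19507}{85842656883} = - \frac{369666}{89} + \frac{19507}{85842656883} = - \frac{31733111597574955}{7639996462587}$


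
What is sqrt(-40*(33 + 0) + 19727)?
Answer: sqrt(18407) ≈ 135.67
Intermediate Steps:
sqrt(-40*(33 + 0) + 19727) = sqrt(-40*33 + 19727) = sqrt(-1320 + 19727) = sqrt(18407)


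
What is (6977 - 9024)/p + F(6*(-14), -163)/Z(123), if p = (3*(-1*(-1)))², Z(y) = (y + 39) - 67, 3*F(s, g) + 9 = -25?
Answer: -194567/855 ≈ -227.56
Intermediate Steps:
F(s, g) = -34/3 (F(s, g) = -3 + (⅓)*(-25) = -3 - 25/3 = -34/3)
Z(y) = -28 + y (Z(y) = (39 + y) - 67 = -28 + y)
p = 9 (p = (3*1)² = 3² = 9)
(6977 - 9024)/p + F(6*(-14), -163)/Z(123) = (6977 - 9024)/9 - 34/(3*(-28 + 123)) = -2047*⅑ - 34/3/95 = -2047/9 - 34/3*1/95 = -2047/9 - 34/285 = -194567/855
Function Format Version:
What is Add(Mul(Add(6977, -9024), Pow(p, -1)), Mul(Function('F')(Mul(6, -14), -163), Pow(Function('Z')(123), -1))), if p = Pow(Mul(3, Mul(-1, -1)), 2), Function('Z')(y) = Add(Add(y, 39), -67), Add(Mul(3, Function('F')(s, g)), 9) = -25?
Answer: Rational(-194567, 855) ≈ -227.56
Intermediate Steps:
Function('F')(s, g) = Rational(-34, 3) (Function('F')(s, g) = Add(-3, Mul(Rational(1, 3), -25)) = Add(-3, Rational(-25, 3)) = Rational(-34, 3))
Function('Z')(y) = Add(-28, y) (Function('Z')(y) = Add(Add(39, y), -67) = Add(-28, y))
p = 9 (p = Pow(Mul(3, 1), 2) = Pow(3, 2) = 9)
Add(Mul(Add(6977, -9024), Pow(p, -1)), Mul(Function('F')(Mul(6, -14), -163), Pow(Function('Z')(123), -1))) = Add(Mul(Add(6977, -9024), Pow(9, -1)), Mul(Rational(-34, 3), Pow(Add(-28, 123), -1))) = Add(Mul(-2047, Rational(1, 9)), Mul(Rational(-34, 3), Pow(95, -1))) = Add(Rational(-2047, 9), Mul(Rational(-34, 3), Rational(1, 95))) = Add(Rational(-2047, 9), Rational(-34, 285)) = Rational(-194567, 855)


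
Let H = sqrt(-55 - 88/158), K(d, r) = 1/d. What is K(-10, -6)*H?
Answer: -I*sqrt(346731)/790 ≈ -0.74537*I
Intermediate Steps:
H = I*sqrt(346731)/79 (H = sqrt(-55 - 88*1/158) = sqrt(-55 - 44/79) = sqrt(-4389/79) = I*sqrt(346731)/79 ≈ 7.4537*I)
K(-10, -6)*H = (I*sqrt(346731)/79)/(-10) = -I*sqrt(346731)/790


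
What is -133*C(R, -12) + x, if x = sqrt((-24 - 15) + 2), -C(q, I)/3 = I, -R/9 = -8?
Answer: -4788 + I*sqrt(37) ≈ -4788.0 + 6.0828*I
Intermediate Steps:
R = 72 (R = -9*(-8) = 72)
C(q, I) = -3*I
x = I*sqrt(37) (x = sqrt(-39 + 2) = sqrt(-37) = I*sqrt(37) ≈ 6.0828*I)
-133*C(R, -12) + x = -(-399)*(-12) + I*sqrt(37) = -133*36 + I*sqrt(37) = -4788 + I*sqrt(37)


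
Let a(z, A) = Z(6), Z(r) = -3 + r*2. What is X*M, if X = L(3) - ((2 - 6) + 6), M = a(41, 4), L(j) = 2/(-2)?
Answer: -27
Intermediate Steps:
L(j) = -1 (L(j) = 2*(-½) = -1)
Z(r) = -3 + 2*r
a(z, A) = 9 (a(z, A) = -3 + 2*6 = -3 + 12 = 9)
M = 9
X = -3 (X = -1 - ((2 - 6) + 6) = -1 - (-4 + 6) = -1 - 1*2 = -1 - 2 = -3)
X*M = -3*9 = -27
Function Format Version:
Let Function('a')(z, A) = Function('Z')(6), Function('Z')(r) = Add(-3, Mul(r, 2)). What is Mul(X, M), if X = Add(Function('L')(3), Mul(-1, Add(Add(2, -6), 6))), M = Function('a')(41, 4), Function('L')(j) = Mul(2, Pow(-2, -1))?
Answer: -27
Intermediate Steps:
Function('L')(j) = -1 (Function('L')(j) = Mul(2, Rational(-1, 2)) = -1)
Function('Z')(r) = Add(-3, Mul(2, r))
Function('a')(z, A) = 9 (Function('a')(z, A) = Add(-3, Mul(2, 6)) = Add(-3, 12) = 9)
M = 9
X = -3 (X = Add(-1, Mul(-1, Add(Add(2, -6), 6))) = Add(-1, Mul(-1, Add(-4, 6))) = Add(-1, Mul(-1, 2)) = Add(-1, -2) = -3)
Mul(X, M) = Mul(-3, 9) = -27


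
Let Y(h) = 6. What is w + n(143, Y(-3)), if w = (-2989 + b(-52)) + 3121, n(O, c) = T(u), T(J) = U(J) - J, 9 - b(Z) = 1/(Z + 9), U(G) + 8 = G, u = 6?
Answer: 5720/43 ≈ 133.02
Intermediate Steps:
U(G) = -8 + G
b(Z) = 9 - 1/(9 + Z) (b(Z) = 9 - 1/(Z + 9) = 9 - 1/(9 + Z))
T(J) = -8 (T(J) = (-8 + J) - J = -8)
n(O, c) = -8
w = 6064/43 (w = (-2989 + (80 + 9*(-52))/(9 - 52)) + 3121 = (-2989 + (80 - 468)/(-43)) + 3121 = (-2989 - 1/43*(-388)) + 3121 = (-2989 + 388/43) + 3121 = -128139/43 + 3121 = 6064/43 ≈ 141.02)
w + n(143, Y(-3)) = 6064/43 - 8 = 5720/43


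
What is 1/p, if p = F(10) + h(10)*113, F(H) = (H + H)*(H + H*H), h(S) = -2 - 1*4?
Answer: 1/1522 ≈ 0.00065703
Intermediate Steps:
h(S) = -6 (h(S) = -2 - 4 = -6)
F(H) = 2*H*(H + H²) (F(H) = (2*H)*(H + H²) = 2*H*(H + H²))
p = 1522 (p = 2*10²*(1 + 10) - 6*113 = 2*100*11 - 678 = 2200 - 678 = 1522)
1/p = 1/1522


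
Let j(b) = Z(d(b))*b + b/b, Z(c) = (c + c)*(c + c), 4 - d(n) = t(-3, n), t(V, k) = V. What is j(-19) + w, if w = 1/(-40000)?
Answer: -148920001/40000 ≈ -3723.0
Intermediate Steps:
d(n) = 7 (d(n) = 4 - 1*(-3) = 4 + 3 = 7)
Z(c) = 4*c² (Z(c) = (2*c)*(2*c) = 4*c²)
j(b) = 1 + 196*b (j(b) = (4*7²)*b + b/b = (4*49)*b + 1 = 196*b + 1 = 1 + 196*b)
w = -1/40000 ≈ -2.5000e-5
j(-19) + w = (1 + 196*(-19)) - 1/40000 = (1 - 3724) - 1/40000 = -3723 - 1/40000 = -148920001/40000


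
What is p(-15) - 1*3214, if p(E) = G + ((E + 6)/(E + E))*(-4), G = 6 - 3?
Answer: -16061/5 ≈ -3212.2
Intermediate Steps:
G = 3
p(E) = 3 - 2*(6 + E)/E (p(E) = 3 + ((E + 6)/(E + E))*(-4) = 3 + ((6 + E)/((2*E)))*(-4) = 3 + ((6 + E)*(1/(2*E)))*(-4) = 3 + ((6 + E)/(2*E))*(-4) = 3 - 2*(6 + E)/E)
p(-15) - 1*3214 = (-12 - 15)/(-15) - 1*3214 = -1/15*(-27) - 3214 = 9/5 - 3214 = -16061/5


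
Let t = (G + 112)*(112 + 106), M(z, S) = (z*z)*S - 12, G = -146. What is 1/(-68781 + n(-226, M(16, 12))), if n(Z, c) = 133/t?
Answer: -7412/509804905 ≈ -1.4539e-5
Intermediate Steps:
M(z, S) = -12 + S*z² (M(z, S) = z²*S - 12 = S*z² - 12 = -12 + S*z²)
t = -7412 (t = (-146 + 112)*(112 + 106) = -34*218 = -7412)
n(Z, c) = -133/7412 (n(Z, c) = 133/(-7412) = 133*(-1/7412) = -133/7412)
1/(-68781 + n(-226, M(16, 12))) = 1/(-68781 - 133/7412) = 1/(-509804905/7412) = -7412/509804905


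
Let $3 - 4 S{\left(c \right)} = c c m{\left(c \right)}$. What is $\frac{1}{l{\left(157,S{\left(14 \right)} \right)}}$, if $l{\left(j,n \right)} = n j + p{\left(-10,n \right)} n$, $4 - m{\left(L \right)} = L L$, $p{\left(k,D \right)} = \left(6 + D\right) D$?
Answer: $\frac{64}{53340046999395} \approx 1.1998 \cdot 10^{-12}$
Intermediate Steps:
$p{\left(k,D \right)} = D \left(6 + D\right)$
$m{\left(L \right)} = 4 - L^{2}$ ($m{\left(L \right)} = 4 - L L = 4 - L^{2}$)
$S{\left(c \right)} = \frac{3}{4} - \frac{c^{2} \left(4 - c^{2}\right)}{4}$ ($S{\left(c \right)} = \frac{3}{4} - \frac{c c \left(4 - c^{2}\right)}{4} = \frac{3}{4} - \frac{c^{2} \left(4 - c^{2}\right)}{4}$)
$l{\left(j,n \right)} = j n + n^{2} \left(6 + n\right)$ ($l{\left(j,n \right)} = n j + n \left(6 + n\right) n = j n + n^{2} \left(6 + n\right)$)
$\frac{1}{l{\left(157,S{\left(14 \right)} \right)}} = \frac{1}{\left(\frac{3}{4} + \frac{14^{2} \left(-4 + 14^{2}\right)}{4}\right) \left(157 + \left(\frac{3}{4} + \frac{14^{2} \left(-4 + 14^{2}\right)}{4}\right) \left(6 + \left(\frac{3}{4} + \frac{14^{2} \left(-4 + 14^{2}\right)}{4}\right)\right)\right)} = \frac{1}{\left(\frac{3}{4} + \frac{1}{4} \cdot 196 \left(-4 + 196\right)\right) \left(157 + \left(\frac{3}{4} + \frac{1}{4} \cdot 196 \left(-4 + 196\right)\right) \left(6 + \left(\frac{3}{4} + \frac{1}{4} \cdot 196 \left(-4 + 196\right)\right)\right)\right)} = \frac{1}{\left(\frac{3}{4} + \frac{1}{4} \cdot 196 \cdot 192\right) \left(157 + \left(\frac{3}{4} + \frac{1}{4} \cdot 196 \cdot 192\right) \left(6 + \left(\frac{3}{4} + \frac{1}{4} \cdot 196 \cdot 192\right)\right)\right)} = \frac{1}{\left(\frac{3}{4} + 9408\right) \left(157 + \left(\frac{3}{4} + 9408\right) \left(6 + \left(\frac{3}{4} + 9408\right)\right)\right)} = \frac{1}{\frac{37635}{4} \left(157 + \frac{37635 \left(6 + \frac{37635}{4}\right)}{4}\right)} = \frac{1}{\frac{37635}{4} \left(157 + \frac{37635}{4} \cdot \frac{37659}{4}\right)} = \frac{1}{\frac{37635}{4} \left(157 + \frac{1417296465}{16}\right)} = \frac{1}{\frac{37635}{4} \cdot \frac{1417298977}{16}} = \frac{1}{\frac{53340046999395}{64}} = \frac{64}{53340046999395}$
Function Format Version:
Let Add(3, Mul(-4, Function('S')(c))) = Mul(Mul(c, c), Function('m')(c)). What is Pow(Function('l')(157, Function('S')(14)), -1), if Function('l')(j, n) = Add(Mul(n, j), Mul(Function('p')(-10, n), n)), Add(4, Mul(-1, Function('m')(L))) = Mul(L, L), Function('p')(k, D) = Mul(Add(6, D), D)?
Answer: Rational(64, 53340046999395) ≈ 1.1998e-12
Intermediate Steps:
Function('p')(k, D) = Mul(D, Add(6, D))
Function('m')(L) = Add(4, Mul(-1, Pow(L, 2))) (Function('m')(L) = Add(4, Mul(-1, Mul(L, L))) = Add(4, Mul(-1, Pow(L, 2))))
Function('S')(c) = Add(Rational(3, 4), Mul(Rational(-1, 4), Pow(c, 2), Add(4, Mul(-1, Pow(c, 2))))) (Function('S')(c) = Add(Rational(3, 4), Mul(Rational(-1, 4), Mul(Mul(c, c), Add(4, Mul(-1, Pow(c, 2)))))) = Add(Rational(3, 4), Mul(Rational(-1, 4), Mul(Pow(c, 2), Add(4, Mul(-1, Pow(c, 2)))))) = Add(Rational(3, 4), Mul(Rational(-1, 4), Pow(c, 2), Add(4, Mul(-1, Pow(c, 2))))))
Function('l')(j, n) = Add(Mul(j, n), Mul(Pow(n, 2), Add(6, n))) (Function('l')(j, n) = Add(Mul(n, j), Mul(Mul(n, Add(6, n)), n)) = Add(Mul(j, n), Mul(Pow(n, 2), Add(6, n))))
Pow(Function('l')(157, Function('S')(14)), -1) = Pow(Mul(Add(Rational(3, 4), Mul(Rational(1, 4), Pow(14, 2), Add(-4, Pow(14, 2)))), Add(157, Mul(Add(Rational(3, 4), Mul(Rational(1, 4), Pow(14, 2), Add(-4, Pow(14, 2)))), Add(6, Add(Rational(3, 4), Mul(Rational(1, 4), Pow(14, 2), Add(-4, Pow(14, 2)))))))), -1) = Pow(Mul(Add(Rational(3, 4), Mul(Rational(1, 4), 196, Add(-4, 196))), Add(157, Mul(Add(Rational(3, 4), Mul(Rational(1, 4), 196, Add(-4, 196))), Add(6, Add(Rational(3, 4), Mul(Rational(1, 4), 196, Add(-4, 196))))))), -1) = Pow(Mul(Add(Rational(3, 4), Mul(Rational(1, 4), 196, 192)), Add(157, Mul(Add(Rational(3, 4), Mul(Rational(1, 4), 196, 192)), Add(6, Add(Rational(3, 4), Mul(Rational(1, 4), 196, 192)))))), -1) = Pow(Mul(Add(Rational(3, 4), 9408), Add(157, Mul(Add(Rational(3, 4), 9408), Add(6, Add(Rational(3, 4), 9408))))), -1) = Pow(Mul(Rational(37635, 4), Add(157, Mul(Rational(37635, 4), Add(6, Rational(37635, 4))))), -1) = Pow(Mul(Rational(37635, 4), Add(157, Mul(Rational(37635, 4), Rational(37659, 4)))), -1) = Pow(Mul(Rational(37635, 4), Add(157, Rational(1417296465, 16))), -1) = Pow(Mul(Rational(37635, 4), Rational(1417298977, 16)), -1) = Pow(Rational(53340046999395, 64), -1) = Rational(64, 53340046999395)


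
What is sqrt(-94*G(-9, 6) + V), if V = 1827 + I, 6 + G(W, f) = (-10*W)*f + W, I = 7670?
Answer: I*sqrt(39853) ≈ 199.63*I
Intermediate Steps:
G(W, f) = -6 + W - 10*W*f (G(W, f) = -6 + ((-10*W)*f + W) = -6 + (-10*W*f + W) = -6 + (W - 10*W*f) = -6 + W - 10*W*f)
V = 9497 (V = 1827 + 7670 = 9497)
sqrt(-94*G(-9, 6) + V) = sqrt(-94*(-6 - 9 - 10*(-9)*6) + 9497) = sqrt(-94*(-6 - 9 + 540) + 9497) = sqrt(-94*525 + 9497) = sqrt(-49350 + 9497) = sqrt(-39853) = I*sqrt(39853)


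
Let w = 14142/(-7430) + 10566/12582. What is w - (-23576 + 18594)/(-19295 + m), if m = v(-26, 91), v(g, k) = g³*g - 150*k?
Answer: -1158204212774/1101117340335 ≈ -1.0518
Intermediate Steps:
w = -2761924/2596785 (w = 14142*(-1/7430) + 10566*(1/12582) = -7071/3715 + 587/699 = -2761924/2596785 ≈ -1.0636)
v(g, k) = g⁴ - 150*k
m = 443326 (m = (-26)⁴ - 150*91 = 456976 - 13650 = 443326)
w - (-23576 + 18594)/(-19295 + m) = -2761924/2596785 - (-23576 + 18594)/(-19295 + 443326) = -2761924/2596785 - (-4982)/424031 = -2761924/2596785 - 1*(-4982/424031) = -2761924/2596785 + 4982/424031 = -1158204212774/1101117340335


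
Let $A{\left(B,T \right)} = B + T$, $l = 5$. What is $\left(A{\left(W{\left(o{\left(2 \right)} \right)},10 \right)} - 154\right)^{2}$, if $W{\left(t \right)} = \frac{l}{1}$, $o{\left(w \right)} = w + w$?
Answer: $19321$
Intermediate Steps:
$o{\left(w \right)} = 2 w$
$W{\left(t \right)} = 5$ ($W{\left(t \right)} = \frac{5}{1} = 5 \cdot 1 = 5$)
$\left(A{\left(W{\left(o{\left(2 \right)} \right)},10 \right)} - 154\right)^{2} = \left(\left(5 + 10\right) - 154\right)^{2} = \left(15 - 154\right)^{2} = \left(-139\right)^{2} = 19321$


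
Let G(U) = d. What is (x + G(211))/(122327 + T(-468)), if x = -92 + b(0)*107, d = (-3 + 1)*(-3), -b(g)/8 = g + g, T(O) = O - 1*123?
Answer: -43/60868 ≈ -0.00070645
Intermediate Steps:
T(O) = -123 + O (T(O) = O - 123 = -123 + O)
b(g) = -16*g (b(g) = -8*(g + g) = -16*g)
d = 6 (d = -2*(-3) = 6)
x = -92 (x = -92 - 16*0*107 = -92 + 0*107 = -92 + 0 = -92)
G(U) = 6
(x + G(211))/(122327 + T(-468)) = (-92 + 6)/(122327 + (-123 - 468)) = -86/(122327 - 591) = -86/121736 = -86*1/121736 = -43/60868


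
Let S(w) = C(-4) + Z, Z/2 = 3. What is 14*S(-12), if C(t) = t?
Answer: 28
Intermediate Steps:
Z = 6 (Z = 2*3 = 6)
S(w) = 2 (S(w) = -4 + 6 = 2)
14*S(-12) = 14*2 = 28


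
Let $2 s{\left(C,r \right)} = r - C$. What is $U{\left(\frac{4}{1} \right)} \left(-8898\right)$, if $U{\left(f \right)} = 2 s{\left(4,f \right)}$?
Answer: $0$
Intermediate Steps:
$s{\left(C,r \right)} = \frac{r}{2} - \frac{C}{2}$ ($s{\left(C,r \right)} = \frac{r - C}{2} = \frac{r}{2} - \frac{C}{2}$)
$U{\left(f \right)} = -4 + f$ ($U{\left(f \right)} = 2 \left(\frac{f}{2} - 2\right) = 2 \left(-2 + \frac{f}{2}\right) = -4 + f$)
$U{\left(\frac{4}{1} \right)} \left(-8898\right) = \left(-4 + \frac{4}{1}\right) \left(-8898\right) = \left(-4 + 4 \cdot 1\right) \left(-8898\right) = \left(-4 + 4\right) \left(-8898\right) = 0 \left(-8898\right) = 0$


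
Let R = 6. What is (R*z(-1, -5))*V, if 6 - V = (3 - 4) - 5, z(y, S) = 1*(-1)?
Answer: -72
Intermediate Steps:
z(y, S) = -1
V = 12 (V = 6 - ((3 - 4) - 5) = 6 - (-1 - 5) = 6 - 1*(-6) = 6 + 6 = 12)
(R*z(-1, -5))*V = (6*(-1))*12 = -6*12 = -72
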